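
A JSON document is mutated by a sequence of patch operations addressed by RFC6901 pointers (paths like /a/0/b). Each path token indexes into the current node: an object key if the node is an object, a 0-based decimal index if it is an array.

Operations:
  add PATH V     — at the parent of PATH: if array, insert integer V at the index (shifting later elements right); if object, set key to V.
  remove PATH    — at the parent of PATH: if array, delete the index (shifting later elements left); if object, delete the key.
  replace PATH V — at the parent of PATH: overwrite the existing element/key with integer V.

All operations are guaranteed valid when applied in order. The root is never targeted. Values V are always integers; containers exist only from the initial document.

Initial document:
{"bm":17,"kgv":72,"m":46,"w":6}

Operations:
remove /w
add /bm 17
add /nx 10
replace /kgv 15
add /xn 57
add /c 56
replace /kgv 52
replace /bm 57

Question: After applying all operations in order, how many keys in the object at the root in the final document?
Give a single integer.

Answer: 6

Derivation:
After op 1 (remove /w): {"bm":17,"kgv":72,"m":46}
After op 2 (add /bm 17): {"bm":17,"kgv":72,"m":46}
After op 3 (add /nx 10): {"bm":17,"kgv":72,"m":46,"nx":10}
After op 4 (replace /kgv 15): {"bm":17,"kgv":15,"m":46,"nx":10}
After op 5 (add /xn 57): {"bm":17,"kgv":15,"m":46,"nx":10,"xn":57}
After op 6 (add /c 56): {"bm":17,"c":56,"kgv":15,"m":46,"nx":10,"xn":57}
After op 7 (replace /kgv 52): {"bm":17,"c":56,"kgv":52,"m":46,"nx":10,"xn":57}
After op 8 (replace /bm 57): {"bm":57,"c":56,"kgv":52,"m":46,"nx":10,"xn":57}
Size at the root: 6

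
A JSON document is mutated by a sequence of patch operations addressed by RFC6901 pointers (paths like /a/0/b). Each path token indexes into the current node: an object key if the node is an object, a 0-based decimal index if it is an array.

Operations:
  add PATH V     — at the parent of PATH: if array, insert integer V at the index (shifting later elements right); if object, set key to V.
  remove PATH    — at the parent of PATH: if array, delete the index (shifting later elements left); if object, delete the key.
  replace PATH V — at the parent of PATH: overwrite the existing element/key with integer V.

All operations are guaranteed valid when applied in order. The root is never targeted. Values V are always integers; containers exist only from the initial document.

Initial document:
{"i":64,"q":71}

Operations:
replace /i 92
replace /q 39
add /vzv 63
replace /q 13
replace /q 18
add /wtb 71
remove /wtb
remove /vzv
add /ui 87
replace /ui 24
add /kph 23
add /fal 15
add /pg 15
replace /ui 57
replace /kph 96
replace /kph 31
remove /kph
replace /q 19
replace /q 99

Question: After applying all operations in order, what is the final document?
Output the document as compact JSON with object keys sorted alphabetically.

After op 1 (replace /i 92): {"i":92,"q":71}
After op 2 (replace /q 39): {"i":92,"q":39}
After op 3 (add /vzv 63): {"i":92,"q":39,"vzv":63}
After op 4 (replace /q 13): {"i":92,"q":13,"vzv":63}
After op 5 (replace /q 18): {"i":92,"q":18,"vzv":63}
After op 6 (add /wtb 71): {"i":92,"q":18,"vzv":63,"wtb":71}
After op 7 (remove /wtb): {"i":92,"q":18,"vzv":63}
After op 8 (remove /vzv): {"i":92,"q":18}
After op 9 (add /ui 87): {"i":92,"q":18,"ui":87}
After op 10 (replace /ui 24): {"i":92,"q":18,"ui":24}
After op 11 (add /kph 23): {"i":92,"kph":23,"q":18,"ui":24}
After op 12 (add /fal 15): {"fal":15,"i":92,"kph":23,"q":18,"ui":24}
After op 13 (add /pg 15): {"fal":15,"i":92,"kph":23,"pg":15,"q":18,"ui":24}
After op 14 (replace /ui 57): {"fal":15,"i":92,"kph":23,"pg":15,"q":18,"ui":57}
After op 15 (replace /kph 96): {"fal":15,"i":92,"kph":96,"pg":15,"q":18,"ui":57}
After op 16 (replace /kph 31): {"fal":15,"i":92,"kph":31,"pg":15,"q":18,"ui":57}
After op 17 (remove /kph): {"fal":15,"i":92,"pg":15,"q":18,"ui":57}
After op 18 (replace /q 19): {"fal":15,"i":92,"pg":15,"q":19,"ui":57}
After op 19 (replace /q 99): {"fal":15,"i":92,"pg":15,"q":99,"ui":57}

Answer: {"fal":15,"i":92,"pg":15,"q":99,"ui":57}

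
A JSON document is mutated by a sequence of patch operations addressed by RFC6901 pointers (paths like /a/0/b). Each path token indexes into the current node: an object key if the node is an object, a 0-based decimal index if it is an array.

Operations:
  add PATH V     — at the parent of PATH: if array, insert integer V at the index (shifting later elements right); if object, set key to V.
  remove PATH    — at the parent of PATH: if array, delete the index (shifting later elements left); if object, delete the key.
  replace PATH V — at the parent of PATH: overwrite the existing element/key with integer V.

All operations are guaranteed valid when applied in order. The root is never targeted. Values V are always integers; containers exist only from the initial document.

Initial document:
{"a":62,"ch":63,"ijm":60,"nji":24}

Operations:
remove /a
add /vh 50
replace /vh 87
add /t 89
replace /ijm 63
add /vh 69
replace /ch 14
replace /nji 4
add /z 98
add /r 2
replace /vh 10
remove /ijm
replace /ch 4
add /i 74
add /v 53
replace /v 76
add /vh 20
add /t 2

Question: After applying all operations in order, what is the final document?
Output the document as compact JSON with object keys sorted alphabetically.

Answer: {"ch":4,"i":74,"nji":4,"r":2,"t":2,"v":76,"vh":20,"z":98}

Derivation:
After op 1 (remove /a): {"ch":63,"ijm":60,"nji":24}
After op 2 (add /vh 50): {"ch":63,"ijm":60,"nji":24,"vh":50}
After op 3 (replace /vh 87): {"ch":63,"ijm":60,"nji":24,"vh":87}
After op 4 (add /t 89): {"ch":63,"ijm":60,"nji":24,"t":89,"vh":87}
After op 5 (replace /ijm 63): {"ch":63,"ijm":63,"nji":24,"t":89,"vh":87}
After op 6 (add /vh 69): {"ch":63,"ijm":63,"nji":24,"t":89,"vh":69}
After op 7 (replace /ch 14): {"ch":14,"ijm":63,"nji":24,"t":89,"vh":69}
After op 8 (replace /nji 4): {"ch":14,"ijm":63,"nji":4,"t":89,"vh":69}
After op 9 (add /z 98): {"ch":14,"ijm":63,"nji":4,"t":89,"vh":69,"z":98}
After op 10 (add /r 2): {"ch":14,"ijm":63,"nji":4,"r":2,"t":89,"vh":69,"z":98}
After op 11 (replace /vh 10): {"ch":14,"ijm":63,"nji":4,"r":2,"t":89,"vh":10,"z":98}
After op 12 (remove /ijm): {"ch":14,"nji":4,"r":2,"t":89,"vh":10,"z":98}
After op 13 (replace /ch 4): {"ch":4,"nji":4,"r":2,"t":89,"vh":10,"z":98}
After op 14 (add /i 74): {"ch":4,"i":74,"nji":4,"r":2,"t":89,"vh":10,"z":98}
After op 15 (add /v 53): {"ch":4,"i":74,"nji":4,"r":2,"t":89,"v":53,"vh":10,"z":98}
After op 16 (replace /v 76): {"ch":4,"i":74,"nji":4,"r":2,"t":89,"v":76,"vh":10,"z":98}
After op 17 (add /vh 20): {"ch":4,"i":74,"nji":4,"r":2,"t":89,"v":76,"vh":20,"z":98}
After op 18 (add /t 2): {"ch":4,"i":74,"nji":4,"r":2,"t":2,"v":76,"vh":20,"z":98}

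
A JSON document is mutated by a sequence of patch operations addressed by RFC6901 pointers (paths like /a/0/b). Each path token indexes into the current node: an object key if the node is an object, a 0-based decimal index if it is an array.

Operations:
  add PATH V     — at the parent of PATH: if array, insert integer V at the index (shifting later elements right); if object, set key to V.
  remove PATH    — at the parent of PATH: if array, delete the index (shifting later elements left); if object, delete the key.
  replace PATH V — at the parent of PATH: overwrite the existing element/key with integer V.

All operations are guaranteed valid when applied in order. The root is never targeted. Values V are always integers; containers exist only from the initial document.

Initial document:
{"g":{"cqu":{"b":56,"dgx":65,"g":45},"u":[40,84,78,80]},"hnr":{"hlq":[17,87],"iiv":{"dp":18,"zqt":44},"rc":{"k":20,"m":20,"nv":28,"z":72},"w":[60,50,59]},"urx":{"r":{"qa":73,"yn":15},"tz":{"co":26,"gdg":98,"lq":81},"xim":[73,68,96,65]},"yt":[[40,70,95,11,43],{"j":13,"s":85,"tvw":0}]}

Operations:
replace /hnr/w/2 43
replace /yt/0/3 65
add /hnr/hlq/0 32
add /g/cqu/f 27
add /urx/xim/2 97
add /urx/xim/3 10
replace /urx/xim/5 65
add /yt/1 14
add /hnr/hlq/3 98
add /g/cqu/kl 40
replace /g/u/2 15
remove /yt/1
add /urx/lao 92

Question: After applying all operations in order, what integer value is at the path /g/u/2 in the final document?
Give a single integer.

After op 1 (replace /hnr/w/2 43): {"g":{"cqu":{"b":56,"dgx":65,"g":45},"u":[40,84,78,80]},"hnr":{"hlq":[17,87],"iiv":{"dp":18,"zqt":44},"rc":{"k":20,"m":20,"nv":28,"z":72},"w":[60,50,43]},"urx":{"r":{"qa":73,"yn":15},"tz":{"co":26,"gdg":98,"lq":81},"xim":[73,68,96,65]},"yt":[[40,70,95,11,43],{"j":13,"s":85,"tvw":0}]}
After op 2 (replace /yt/0/3 65): {"g":{"cqu":{"b":56,"dgx":65,"g":45},"u":[40,84,78,80]},"hnr":{"hlq":[17,87],"iiv":{"dp":18,"zqt":44},"rc":{"k":20,"m":20,"nv":28,"z":72},"w":[60,50,43]},"urx":{"r":{"qa":73,"yn":15},"tz":{"co":26,"gdg":98,"lq":81},"xim":[73,68,96,65]},"yt":[[40,70,95,65,43],{"j":13,"s":85,"tvw":0}]}
After op 3 (add /hnr/hlq/0 32): {"g":{"cqu":{"b":56,"dgx":65,"g":45},"u":[40,84,78,80]},"hnr":{"hlq":[32,17,87],"iiv":{"dp":18,"zqt":44},"rc":{"k":20,"m":20,"nv":28,"z":72},"w":[60,50,43]},"urx":{"r":{"qa":73,"yn":15},"tz":{"co":26,"gdg":98,"lq":81},"xim":[73,68,96,65]},"yt":[[40,70,95,65,43],{"j":13,"s":85,"tvw":0}]}
After op 4 (add /g/cqu/f 27): {"g":{"cqu":{"b":56,"dgx":65,"f":27,"g":45},"u":[40,84,78,80]},"hnr":{"hlq":[32,17,87],"iiv":{"dp":18,"zqt":44},"rc":{"k":20,"m":20,"nv":28,"z":72},"w":[60,50,43]},"urx":{"r":{"qa":73,"yn":15},"tz":{"co":26,"gdg":98,"lq":81},"xim":[73,68,96,65]},"yt":[[40,70,95,65,43],{"j":13,"s":85,"tvw":0}]}
After op 5 (add /urx/xim/2 97): {"g":{"cqu":{"b":56,"dgx":65,"f":27,"g":45},"u":[40,84,78,80]},"hnr":{"hlq":[32,17,87],"iiv":{"dp":18,"zqt":44},"rc":{"k":20,"m":20,"nv":28,"z":72},"w":[60,50,43]},"urx":{"r":{"qa":73,"yn":15},"tz":{"co":26,"gdg":98,"lq":81},"xim":[73,68,97,96,65]},"yt":[[40,70,95,65,43],{"j":13,"s":85,"tvw":0}]}
After op 6 (add /urx/xim/3 10): {"g":{"cqu":{"b":56,"dgx":65,"f":27,"g":45},"u":[40,84,78,80]},"hnr":{"hlq":[32,17,87],"iiv":{"dp":18,"zqt":44},"rc":{"k":20,"m":20,"nv":28,"z":72},"w":[60,50,43]},"urx":{"r":{"qa":73,"yn":15},"tz":{"co":26,"gdg":98,"lq":81},"xim":[73,68,97,10,96,65]},"yt":[[40,70,95,65,43],{"j":13,"s":85,"tvw":0}]}
After op 7 (replace /urx/xim/5 65): {"g":{"cqu":{"b":56,"dgx":65,"f":27,"g":45},"u":[40,84,78,80]},"hnr":{"hlq":[32,17,87],"iiv":{"dp":18,"zqt":44},"rc":{"k":20,"m":20,"nv":28,"z":72},"w":[60,50,43]},"urx":{"r":{"qa":73,"yn":15},"tz":{"co":26,"gdg":98,"lq":81},"xim":[73,68,97,10,96,65]},"yt":[[40,70,95,65,43],{"j":13,"s":85,"tvw":0}]}
After op 8 (add /yt/1 14): {"g":{"cqu":{"b":56,"dgx":65,"f":27,"g":45},"u":[40,84,78,80]},"hnr":{"hlq":[32,17,87],"iiv":{"dp":18,"zqt":44},"rc":{"k":20,"m":20,"nv":28,"z":72},"w":[60,50,43]},"urx":{"r":{"qa":73,"yn":15},"tz":{"co":26,"gdg":98,"lq":81},"xim":[73,68,97,10,96,65]},"yt":[[40,70,95,65,43],14,{"j":13,"s":85,"tvw":0}]}
After op 9 (add /hnr/hlq/3 98): {"g":{"cqu":{"b":56,"dgx":65,"f":27,"g":45},"u":[40,84,78,80]},"hnr":{"hlq":[32,17,87,98],"iiv":{"dp":18,"zqt":44},"rc":{"k":20,"m":20,"nv":28,"z":72},"w":[60,50,43]},"urx":{"r":{"qa":73,"yn":15},"tz":{"co":26,"gdg":98,"lq":81},"xim":[73,68,97,10,96,65]},"yt":[[40,70,95,65,43],14,{"j":13,"s":85,"tvw":0}]}
After op 10 (add /g/cqu/kl 40): {"g":{"cqu":{"b":56,"dgx":65,"f":27,"g":45,"kl":40},"u":[40,84,78,80]},"hnr":{"hlq":[32,17,87,98],"iiv":{"dp":18,"zqt":44},"rc":{"k":20,"m":20,"nv":28,"z":72},"w":[60,50,43]},"urx":{"r":{"qa":73,"yn":15},"tz":{"co":26,"gdg":98,"lq":81},"xim":[73,68,97,10,96,65]},"yt":[[40,70,95,65,43],14,{"j":13,"s":85,"tvw":0}]}
After op 11 (replace /g/u/2 15): {"g":{"cqu":{"b":56,"dgx":65,"f":27,"g":45,"kl":40},"u":[40,84,15,80]},"hnr":{"hlq":[32,17,87,98],"iiv":{"dp":18,"zqt":44},"rc":{"k":20,"m":20,"nv":28,"z":72},"w":[60,50,43]},"urx":{"r":{"qa":73,"yn":15},"tz":{"co":26,"gdg":98,"lq":81},"xim":[73,68,97,10,96,65]},"yt":[[40,70,95,65,43],14,{"j":13,"s":85,"tvw":0}]}
After op 12 (remove /yt/1): {"g":{"cqu":{"b":56,"dgx":65,"f":27,"g":45,"kl":40},"u":[40,84,15,80]},"hnr":{"hlq":[32,17,87,98],"iiv":{"dp":18,"zqt":44},"rc":{"k":20,"m":20,"nv":28,"z":72},"w":[60,50,43]},"urx":{"r":{"qa":73,"yn":15},"tz":{"co":26,"gdg":98,"lq":81},"xim":[73,68,97,10,96,65]},"yt":[[40,70,95,65,43],{"j":13,"s":85,"tvw":0}]}
After op 13 (add /urx/lao 92): {"g":{"cqu":{"b":56,"dgx":65,"f":27,"g":45,"kl":40},"u":[40,84,15,80]},"hnr":{"hlq":[32,17,87,98],"iiv":{"dp":18,"zqt":44},"rc":{"k":20,"m":20,"nv":28,"z":72},"w":[60,50,43]},"urx":{"lao":92,"r":{"qa":73,"yn":15},"tz":{"co":26,"gdg":98,"lq":81},"xim":[73,68,97,10,96,65]},"yt":[[40,70,95,65,43],{"j":13,"s":85,"tvw":0}]}
Value at /g/u/2: 15

Answer: 15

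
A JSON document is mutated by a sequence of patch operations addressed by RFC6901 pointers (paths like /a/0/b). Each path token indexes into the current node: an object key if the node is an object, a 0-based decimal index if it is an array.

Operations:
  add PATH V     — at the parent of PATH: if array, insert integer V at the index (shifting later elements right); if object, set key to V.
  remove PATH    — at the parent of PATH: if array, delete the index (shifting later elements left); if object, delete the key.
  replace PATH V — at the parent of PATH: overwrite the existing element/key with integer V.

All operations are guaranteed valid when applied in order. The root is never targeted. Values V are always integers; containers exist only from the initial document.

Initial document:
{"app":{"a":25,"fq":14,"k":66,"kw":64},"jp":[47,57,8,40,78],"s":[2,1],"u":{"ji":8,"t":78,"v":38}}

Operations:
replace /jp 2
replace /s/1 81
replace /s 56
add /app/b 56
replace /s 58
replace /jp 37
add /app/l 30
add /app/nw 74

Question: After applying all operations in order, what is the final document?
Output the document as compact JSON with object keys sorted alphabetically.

Answer: {"app":{"a":25,"b":56,"fq":14,"k":66,"kw":64,"l":30,"nw":74},"jp":37,"s":58,"u":{"ji":8,"t":78,"v":38}}

Derivation:
After op 1 (replace /jp 2): {"app":{"a":25,"fq":14,"k":66,"kw":64},"jp":2,"s":[2,1],"u":{"ji":8,"t":78,"v":38}}
After op 2 (replace /s/1 81): {"app":{"a":25,"fq":14,"k":66,"kw":64},"jp":2,"s":[2,81],"u":{"ji":8,"t":78,"v":38}}
After op 3 (replace /s 56): {"app":{"a":25,"fq":14,"k":66,"kw":64},"jp":2,"s":56,"u":{"ji":8,"t":78,"v":38}}
After op 4 (add /app/b 56): {"app":{"a":25,"b":56,"fq":14,"k":66,"kw":64},"jp":2,"s":56,"u":{"ji":8,"t":78,"v":38}}
After op 5 (replace /s 58): {"app":{"a":25,"b":56,"fq":14,"k":66,"kw":64},"jp":2,"s":58,"u":{"ji":8,"t":78,"v":38}}
After op 6 (replace /jp 37): {"app":{"a":25,"b":56,"fq":14,"k":66,"kw":64},"jp":37,"s":58,"u":{"ji":8,"t":78,"v":38}}
After op 7 (add /app/l 30): {"app":{"a":25,"b":56,"fq":14,"k":66,"kw":64,"l":30},"jp":37,"s":58,"u":{"ji":8,"t":78,"v":38}}
After op 8 (add /app/nw 74): {"app":{"a":25,"b":56,"fq":14,"k":66,"kw":64,"l":30,"nw":74},"jp":37,"s":58,"u":{"ji":8,"t":78,"v":38}}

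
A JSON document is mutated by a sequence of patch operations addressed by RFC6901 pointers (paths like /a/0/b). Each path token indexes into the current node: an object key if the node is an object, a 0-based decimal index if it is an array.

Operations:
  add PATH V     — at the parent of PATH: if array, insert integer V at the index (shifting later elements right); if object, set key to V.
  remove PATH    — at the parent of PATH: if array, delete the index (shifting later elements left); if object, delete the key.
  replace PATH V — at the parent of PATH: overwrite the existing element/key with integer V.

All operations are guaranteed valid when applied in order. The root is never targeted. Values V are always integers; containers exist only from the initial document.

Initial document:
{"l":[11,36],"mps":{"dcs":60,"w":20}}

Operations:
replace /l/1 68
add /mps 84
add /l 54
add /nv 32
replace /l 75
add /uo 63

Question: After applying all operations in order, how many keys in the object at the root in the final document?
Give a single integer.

After op 1 (replace /l/1 68): {"l":[11,68],"mps":{"dcs":60,"w":20}}
After op 2 (add /mps 84): {"l":[11,68],"mps":84}
After op 3 (add /l 54): {"l":54,"mps":84}
After op 4 (add /nv 32): {"l":54,"mps":84,"nv":32}
After op 5 (replace /l 75): {"l":75,"mps":84,"nv":32}
After op 6 (add /uo 63): {"l":75,"mps":84,"nv":32,"uo":63}
Size at the root: 4

Answer: 4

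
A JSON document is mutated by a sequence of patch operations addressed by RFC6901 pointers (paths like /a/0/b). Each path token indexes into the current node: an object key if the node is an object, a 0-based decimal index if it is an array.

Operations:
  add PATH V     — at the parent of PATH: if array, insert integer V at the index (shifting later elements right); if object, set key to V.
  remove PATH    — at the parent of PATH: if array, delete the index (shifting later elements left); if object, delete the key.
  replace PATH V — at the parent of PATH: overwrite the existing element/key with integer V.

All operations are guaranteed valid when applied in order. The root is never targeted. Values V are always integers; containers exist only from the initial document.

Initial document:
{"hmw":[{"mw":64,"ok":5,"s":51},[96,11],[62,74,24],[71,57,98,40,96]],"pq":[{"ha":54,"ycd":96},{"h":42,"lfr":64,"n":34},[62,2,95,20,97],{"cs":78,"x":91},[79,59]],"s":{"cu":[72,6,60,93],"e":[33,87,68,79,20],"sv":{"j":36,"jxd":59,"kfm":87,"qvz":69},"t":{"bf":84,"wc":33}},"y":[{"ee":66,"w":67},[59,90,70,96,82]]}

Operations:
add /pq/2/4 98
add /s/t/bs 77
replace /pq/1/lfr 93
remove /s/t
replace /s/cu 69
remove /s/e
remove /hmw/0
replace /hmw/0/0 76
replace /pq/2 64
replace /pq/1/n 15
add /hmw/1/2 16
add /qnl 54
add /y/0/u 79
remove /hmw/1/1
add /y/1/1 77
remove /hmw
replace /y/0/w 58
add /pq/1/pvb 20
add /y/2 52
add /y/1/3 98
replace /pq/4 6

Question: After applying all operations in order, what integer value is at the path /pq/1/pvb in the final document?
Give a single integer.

After op 1 (add /pq/2/4 98): {"hmw":[{"mw":64,"ok":5,"s":51},[96,11],[62,74,24],[71,57,98,40,96]],"pq":[{"ha":54,"ycd":96},{"h":42,"lfr":64,"n":34},[62,2,95,20,98,97],{"cs":78,"x":91},[79,59]],"s":{"cu":[72,6,60,93],"e":[33,87,68,79,20],"sv":{"j":36,"jxd":59,"kfm":87,"qvz":69},"t":{"bf":84,"wc":33}},"y":[{"ee":66,"w":67},[59,90,70,96,82]]}
After op 2 (add /s/t/bs 77): {"hmw":[{"mw":64,"ok":5,"s":51},[96,11],[62,74,24],[71,57,98,40,96]],"pq":[{"ha":54,"ycd":96},{"h":42,"lfr":64,"n":34},[62,2,95,20,98,97],{"cs":78,"x":91},[79,59]],"s":{"cu":[72,6,60,93],"e":[33,87,68,79,20],"sv":{"j":36,"jxd":59,"kfm":87,"qvz":69},"t":{"bf":84,"bs":77,"wc":33}},"y":[{"ee":66,"w":67},[59,90,70,96,82]]}
After op 3 (replace /pq/1/lfr 93): {"hmw":[{"mw":64,"ok":5,"s":51},[96,11],[62,74,24],[71,57,98,40,96]],"pq":[{"ha":54,"ycd":96},{"h":42,"lfr":93,"n":34},[62,2,95,20,98,97],{"cs":78,"x":91},[79,59]],"s":{"cu":[72,6,60,93],"e":[33,87,68,79,20],"sv":{"j":36,"jxd":59,"kfm":87,"qvz":69},"t":{"bf":84,"bs":77,"wc":33}},"y":[{"ee":66,"w":67},[59,90,70,96,82]]}
After op 4 (remove /s/t): {"hmw":[{"mw":64,"ok":5,"s":51},[96,11],[62,74,24],[71,57,98,40,96]],"pq":[{"ha":54,"ycd":96},{"h":42,"lfr":93,"n":34},[62,2,95,20,98,97],{"cs":78,"x":91},[79,59]],"s":{"cu":[72,6,60,93],"e":[33,87,68,79,20],"sv":{"j":36,"jxd":59,"kfm":87,"qvz":69}},"y":[{"ee":66,"w":67},[59,90,70,96,82]]}
After op 5 (replace /s/cu 69): {"hmw":[{"mw":64,"ok":5,"s":51},[96,11],[62,74,24],[71,57,98,40,96]],"pq":[{"ha":54,"ycd":96},{"h":42,"lfr":93,"n":34},[62,2,95,20,98,97],{"cs":78,"x":91},[79,59]],"s":{"cu":69,"e":[33,87,68,79,20],"sv":{"j":36,"jxd":59,"kfm":87,"qvz":69}},"y":[{"ee":66,"w":67},[59,90,70,96,82]]}
After op 6 (remove /s/e): {"hmw":[{"mw":64,"ok":5,"s":51},[96,11],[62,74,24],[71,57,98,40,96]],"pq":[{"ha":54,"ycd":96},{"h":42,"lfr":93,"n":34},[62,2,95,20,98,97],{"cs":78,"x":91},[79,59]],"s":{"cu":69,"sv":{"j":36,"jxd":59,"kfm":87,"qvz":69}},"y":[{"ee":66,"w":67},[59,90,70,96,82]]}
After op 7 (remove /hmw/0): {"hmw":[[96,11],[62,74,24],[71,57,98,40,96]],"pq":[{"ha":54,"ycd":96},{"h":42,"lfr":93,"n":34},[62,2,95,20,98,97],{"cs":78,"x":91},[79,59]],"s":{"cu":69,"sv":{"j":36,"jxd":59,"kfm":87,"qvz":69}},"y":[{"ee":66,"w":67},[59,90,70,96,82]]}
After op 8 (replace /hmw/0/0 76): {"hmw":[[76,11],[62,74,24],[71,57,98,40,96]],"pq":[{"ha":54,"ycd":96},{"h":42,"lfr":93,"n":34},[62,2,95,20,98,97],{"cs":78,"x":91},[79,59]],"s":{"cu":69,"sv":{"j":36,"jxd":59,"kfm":87,"qvz":69}},"y":[{"ee":66,"w":67},[59,90,70,96,82]]}
After op 9 (replace /pq/2 64): {"hmw":[[76,11],[62,74,24],[71,57,98,40,96]],"pq":[{"ha":54,"ycd":96},{"h":42,"lfr":93,"n":34},64,{"cs":78,"x":91},[79,59]],"s":{"cu":69,"sv":{"j":36,"jxd":59,"kfm":87,"qvz":69}},"y":[{"ee":66,"w":67},[59,90,70,96,82]]}
After op 10 (replace /pq/1/n 15): {"hmw":[[76,11],[62,74,24],[71,57,98,40,96]],"pq":[{"ha":54,"ycd":96},{"h":42,"lfr":93,"n":15},64,{"cs":78,"x":91},[79,59]],"s":{"cu":69,"sv":{"j":36,"jxd":59,"kfm":87,"qvz":69}},"y":[{"ee":66,"w":67},[59,90,70,96,82]]}
After op 11 (add /hmw/1/2 16): {"hmw":[[76,11],[62,74,16,24],[71,57,98,40,96]],"pq":[{"ha":54,"ycd":96},{"h":42,"lfr":93,"n":15},64,{"cs":78,"x":91},[79,59]],"s":{"cu":69,"sv":{"j":36,"jxd":59,"kfm":87,"qvz":69}},"y":[{"ee":66,"w":67},[59,90,70,96,82]]}
After op 12 (add /qnl 54): {"hmw":[[76,11],[62,74,16,24],[71,57,98,40,96]],"pq":[{"ha":54,"ycd":96},{"h":42,"lfr":93,"n":15},64,{"cs":78,"x":91},[79,59]],"qnl":54,"s":{"cu":69,"sv":{"j":36,"jxd":59,"kfm":87,"qvz":69}},"y":[{"ee":66,"w":67},[59,90,70,96,82]]}
After op 13 (add /y/0/u 79): {"hmw":[[76,11],[62,74,16,24],[71,57,98,40,96]],"pq":[{"ha":54,"ycd":96},{"h":42,"lfr":93,"n":15},64,{"cs":78,"x":91},[79,59]],"qnl":54,"s":{"cu":69,"sv":{"j":36,"jxd":59,"kfm":87,"qvz":69}},"y":[{"ee":66,"u":79,"w":67},[59,90,70,96,82]]}
After op 14 (remove /hmw/1/1): {"hmw":[[76,11],[62,16,24],[71,57,98,40,96]],"pq":[{"ha":54,"ycd":96},{"h":42,"lfr":93,"n":15},64,{"cs":78,"x":91},[79,59]],"qnl":54,"s":{"cu":69,"sv":{"j":36,"jxd":59,"kfm":87,"qvz":69}},"y":[{"ee":66,"u":79,"w":67},[59,90,70,96,82]]}
After op 15 (add /y/1/1 77): {"hmw":[[76,11],[62,16,24],[71,57,98,40,96]],"pq":[{"ha":54,"ycd":96},{"h":42,"lfr":93,"n":15},64,{"cs":78,"x":91},[79,59]],"qnl":54,"s":{"cu":69,"sv":{"j":36,"jxd":59,"kfm":87,"qvz":69}},"y":[{"ee":66,"u":79,"w":67},[59,77,90,70,96,82]]}
After op 16 (remove /hmw): {"pq":[{"ha":54,"ycd":96},{"h":42,"lfr":93,"n":15},64,{"cs":78,"x":91},[79,59]],"qnl":54,"s":{"cu":69,"sv":{"j":36,"jxd":59,"kfm":87,"qvz":69}},"y":[{"ee":66,"u":79,"w":67},[59,77,90,70,96,82]]}
After op 17 (replace /y/0/w 58): {"pq":[{"ha":54,"ycd":96},{"h":42,"lfr":93,"n":15},64,{"cs":78,"x":91},[79,59]],"qnl":54,"s":{"cu":69,"sv":{"j":36,"jxd":59,"kfm":87,"qvz":69}},"y":[{"ee":66,"u":79,"w":58},[59,77,90,70,96,82]]}
After op 18 (add /pq/1/pvb 20): {"pq":[{"ha":54,"ycd":96},{"h":42,"lfr":93,"n":15,"pvb":20},64,{"cs":78,"x":91},[79,59]],"qnl":54,"s":{"cu":69,"sv":{"j":36,"jxd":59,"kfm":87,"qvz":69}},"y":[{"ee":66,"u":79,"w":58},[59,77,90,70,96,82]]}
After op 19 (add /y/2 52): {"pq":[{"ha":54,"ycd":96},{"h":42,"lfr":93,"n":15,"pvb":20},64,{"cs":78,"x":91},[79,59]],"qnl":54,"s":{"cu":69,"sv":{"j":36,"jxd":59,"kfm":87,"qvz":69}},"y":[{"ee":66,"u":79,"w":58},[59,77,90,70,96,82],52]}
After op 20 (add /y/1/3 98): {"pq":[{"ha":54,"ycd":96},{"h":42,"lfr":93,"n":15,"pvb":20},64,{"cs":78,"x":91},[79,59]],"qnl":54,"s":{"cu":69,"sv":{"j":36,"jxd":59,"kfm":87,"qvz":69}},"y":[{"ee":66,"u":79,"w":58},[59,77,90,98,70,96,82],52]}
After op 21 (replace /pq/4 6): {"pq":[{"ha":54,"ycd":96},{"h":42,"lfr":93,"n":15,"pvb":20},64,{"cs":78,"x":91},6],"qnl":54,"s":{"cu":69,"sv":{"j":36,"jxd":59,"kfm":87,"qvz":69}},"y":[{"ee":66,"u":79,"w":58},[59,77,90,98,70,96,82],52]}
Value at /pq/1/pvb: 20

Answer: 20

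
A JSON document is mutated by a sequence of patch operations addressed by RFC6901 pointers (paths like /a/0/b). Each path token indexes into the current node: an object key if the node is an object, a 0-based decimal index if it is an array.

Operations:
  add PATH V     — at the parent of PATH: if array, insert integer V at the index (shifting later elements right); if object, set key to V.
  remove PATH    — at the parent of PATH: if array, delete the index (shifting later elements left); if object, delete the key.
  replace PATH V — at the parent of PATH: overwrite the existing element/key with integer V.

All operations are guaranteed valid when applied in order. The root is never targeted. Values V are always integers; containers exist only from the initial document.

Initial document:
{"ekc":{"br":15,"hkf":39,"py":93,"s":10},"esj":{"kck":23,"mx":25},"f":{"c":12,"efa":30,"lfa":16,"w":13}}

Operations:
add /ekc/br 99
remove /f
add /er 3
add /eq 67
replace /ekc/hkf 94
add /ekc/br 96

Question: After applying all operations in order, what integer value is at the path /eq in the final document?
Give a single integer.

Answer: 67

Derivation:
After op 1 (add /ekc/br 99): {"ekc":{"br":99,"hkf":39,"py":93,"s":10},"esj":{"kck":23,"mx":25},"f":{"c":12,"efa":30,"lfa":16,"w":13}}
After op 2 (remove /f): {"ekc":{"br":99,"hkf":39,"py":93,"s":10},"esj":{"kck":23,"mx":25}}
After op 3 (add /er 3): {"ekc":{"br":99,"hkf":39,"py":93,"s":10},"er":3,"esj":{"kck":23,"mx":25}}
After op 4 (add /eq 67): {"ekc":{"br":99,"hkf":39,"py":93,"s":10},"eq":67,"er":3,"esj":{"kck":23,"mx":25}}
After op 5 (replace /ekc/hkf 94): {"ekc":{"br":99,"hkf":94,"py":93,"s":10},"eq":67,"er":3,"esj":{"kck":23,"mx":25}}
After op 6 (add /ekc/br 96): {"ekc":{"br":96,"hkf":94,"py":93,"s":10},"eq":67,"er":3,"esj":{"kck":23,"mx":25}}
Value at /eq: 67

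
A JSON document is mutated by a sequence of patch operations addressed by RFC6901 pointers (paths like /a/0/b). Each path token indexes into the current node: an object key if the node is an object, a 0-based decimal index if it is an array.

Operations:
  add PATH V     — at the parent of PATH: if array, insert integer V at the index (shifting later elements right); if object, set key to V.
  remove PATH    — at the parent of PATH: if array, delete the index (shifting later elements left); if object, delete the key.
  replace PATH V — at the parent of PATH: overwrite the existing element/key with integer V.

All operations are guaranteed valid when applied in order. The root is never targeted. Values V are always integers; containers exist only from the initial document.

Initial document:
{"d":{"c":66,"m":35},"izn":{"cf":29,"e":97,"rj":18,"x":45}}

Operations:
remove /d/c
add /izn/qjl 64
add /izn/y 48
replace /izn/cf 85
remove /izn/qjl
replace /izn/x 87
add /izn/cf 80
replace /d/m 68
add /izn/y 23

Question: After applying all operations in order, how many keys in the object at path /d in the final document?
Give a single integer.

Answer: 1

Derivation:
After op 1 (remove /d/c): {"d":{"m":35},"izn":{"cf":29,"e":97,"rj":18,"x":45}}
After op 2 (add /izn/qjl 64): {"d":{"m":35},"izn":{"cf":29,"e":97,"qjl":64,"rj":18,"x":45}}
After op 3 (add /izn/y 48): {"d":{"m":35},"izn":{"cf":29,"e":97,"qjl":64,"rj":18,"x":45,"y":48}}
After op 4 (replace /izn/cf 85): {"d":{"m":35},"izn":{"cf":85,"e":97,"qjl":64,"rj":18,"x":45,"y":48}}
After op 5 (remove /izn/qjl): {"d":{"m":35},"izn":{"cf":85,"e":97,"rj":18,"x":45,"y":48}}
After op 6 (replace /izn/x 87): {"d":{"m":35},"izn":{"cf":85,"e":97,"rj":18,"x":87,"y":48}}
After op 7 (add /izn/cf 80): {"d":{"m":35},"izn":{"cf":80,"e":97,"rj":18,"x":87,"y":48}}
After op 8 (replace /d/m 68): {"d":{"m":68},"izn":{"cf":80,"e":97,"rj":18,"x":87,"y":48}}
After op 9 (add /izn/y 23): {"d":{"m":68},"izn":{"cf":80,"e":97,"rj":18,"x":87,"y":23}}
Size at path /d: 1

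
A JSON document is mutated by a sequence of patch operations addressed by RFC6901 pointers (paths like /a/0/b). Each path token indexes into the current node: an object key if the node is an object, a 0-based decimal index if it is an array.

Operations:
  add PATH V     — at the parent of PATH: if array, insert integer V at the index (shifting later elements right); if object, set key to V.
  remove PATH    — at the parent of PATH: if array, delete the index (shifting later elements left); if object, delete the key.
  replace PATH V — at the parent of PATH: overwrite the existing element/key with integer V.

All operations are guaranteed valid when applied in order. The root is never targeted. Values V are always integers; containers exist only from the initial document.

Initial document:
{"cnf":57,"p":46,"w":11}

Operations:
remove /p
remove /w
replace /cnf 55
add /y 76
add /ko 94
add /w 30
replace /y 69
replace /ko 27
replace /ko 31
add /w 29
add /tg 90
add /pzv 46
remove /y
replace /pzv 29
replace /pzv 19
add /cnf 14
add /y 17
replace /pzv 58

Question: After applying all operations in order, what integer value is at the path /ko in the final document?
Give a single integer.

After op 1 (remove /p): {"cnf":57,"w":11}
After op 2 (remove /w): {"cnf":57}
After op 3 (replace /cnf 55): {"cnf":55}
After op 4 (add /y 76): {"cnf":55,"y":76}
After op 5 (add /ko 94): {"cnf":55,"ko":94,"y":76}
After op 6 (add /w 30): {"cnf":55,"ko":94,"w":30,"y":76}
After op 7 (replace /y 69): {"cnf":55,"ko":94,"w":30,"y":69}
After op 8 (replace /ko 27): {"cnf":55,"ko":27,"w":30,"y":69}
After op 9 (replace /ko 31): {"cnf":55,"ko":31,"w":30,"y":69}
After op 10 (add /w 29): {"cnf":55,"ko":31,"w":29,"y":69}
After op 11 (add /tg 90): {"cnf":55,"ko":31,"tg":90,"w":29,"y":69}
After op 12 (add /pzv 46): {"cnf":55,"ko":31,"pzv":46,"tg":90,"w":29,"y":69}
After op 13 (remove /y): {"cnf":55,"ko":31,"pzv":46,"tg":90,"w":29}
After op 14 (replace /pzv 29): {"cnf":55,"ko":31,"pzv":29,"tg":90,"w":29}
After op 15 (replace /pzv 19): {"cnf":55,"ko":31,"pzv":19,"tg":90,"w":29}
After op 16 (add /cnf 14): {"cnf":14,"ko":31,"pzv":19,"tg":90,"w":29}
After op 17 (add /y 17): {"cnf":14,"ko":31,"pzv":19,"tg":90,"w":29,"y":17}
After op 18 (replace /pzv 58): {"cnf":14,"ko":31,"pzv":58,"tg":90,"w":29,"y":17}
Value at /ko: 31

Answer: 31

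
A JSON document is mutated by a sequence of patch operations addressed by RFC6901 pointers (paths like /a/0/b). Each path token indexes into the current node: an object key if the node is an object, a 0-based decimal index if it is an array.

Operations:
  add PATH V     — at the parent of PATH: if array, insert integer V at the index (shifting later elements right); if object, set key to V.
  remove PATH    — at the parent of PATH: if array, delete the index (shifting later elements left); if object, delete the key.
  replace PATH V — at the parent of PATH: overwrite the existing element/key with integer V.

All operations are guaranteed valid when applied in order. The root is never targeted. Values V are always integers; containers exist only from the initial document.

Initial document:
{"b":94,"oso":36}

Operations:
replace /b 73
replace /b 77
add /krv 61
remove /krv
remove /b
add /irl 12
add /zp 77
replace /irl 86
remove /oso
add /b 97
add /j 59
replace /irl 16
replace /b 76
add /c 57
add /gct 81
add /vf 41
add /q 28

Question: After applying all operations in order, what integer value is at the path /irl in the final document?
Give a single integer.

After op 1 (replace /b 73): {"b":73,"oso":36}
After op 2 (replace /b 77): {"b":77,"oso":36}
After op 3 (add /krv 61): {"b":77,"krv":61,"oso":36}
After op 4 (remove /krv): {"b":77,"oso":36}
After op 5 (remove /b): {"oso":36}
After op 6 (add /irl 12): {"irl":12,"oso":36}
After op 7 (add /zp 77): {"irl":12,"oso":36,"zp":77}
After op 8 (replace /irl 86): {"irl":86,"oso":36,"zp":77}
After op 9 (remove /oso): {"irl":86,"zp":77}
After op 10 (add /b 97): {"b":97,"irl":86,"zp":77}
After op 11 (add /j 59): {"b":97,"irl":86,"j":59,"zp":77}
After op 12 (replace /irl 16): {"b":97,"irl":16,"j":59,"zp":77}
After op 13 (replace /b 76): {"b":76,"irl":16,"j":59,"zp":77}
After op 14 (add /c 57): {"b":76,"c":57,"irl":16,"j":59,"zp":77}
After op 15 (add /gct 81): {"b":76,"c":57,"gct":81,"irl":16,"j":59,"zp":77}
After op 16 (add /vf 41): {"b":76,"c":57,"gct":81,"irl":16,"j":59,"vf":41,"zp":77}
After op 17 (add /q 28): {"b":76,"c":57,"gct":81,"irl":16,"j":59,"q":28,"vf":41,"zp":77}
Value at /irl: 16

Answer: 16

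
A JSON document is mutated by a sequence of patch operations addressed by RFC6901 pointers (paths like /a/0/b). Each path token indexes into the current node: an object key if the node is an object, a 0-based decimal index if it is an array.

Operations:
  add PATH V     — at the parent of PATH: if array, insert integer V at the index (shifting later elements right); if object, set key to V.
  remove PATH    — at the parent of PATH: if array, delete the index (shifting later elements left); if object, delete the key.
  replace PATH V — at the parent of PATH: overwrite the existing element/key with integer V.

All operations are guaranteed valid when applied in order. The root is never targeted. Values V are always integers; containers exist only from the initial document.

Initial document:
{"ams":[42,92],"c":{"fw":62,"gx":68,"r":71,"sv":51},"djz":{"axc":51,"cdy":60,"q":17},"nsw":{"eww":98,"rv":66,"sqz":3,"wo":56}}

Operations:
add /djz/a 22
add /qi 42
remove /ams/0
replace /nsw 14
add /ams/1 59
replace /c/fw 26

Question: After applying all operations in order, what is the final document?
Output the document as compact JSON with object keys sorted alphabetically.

After op 1 (add /djz/a 22): {"ams":[42,92],"c":{"fw":62,"gx":68,"r":71,"sv":51},"djz":{"a":22,"axc":51,"cdy":60,"q":17},"nsw":{"eww":98,"rv":66,"sqz":3,"wo":56}}
After op 2 (add /qi 42): {"ams":[42,92],"c":{"fw":62,"gx":68,"r":71,"sv":51},"djz":{"a":22,"axc":51,"cdy":60,"q":17},"nsw":{"eww":98,"rv":66,"sqz":3,"wo":56},"qi":42}
After op 3 (remove /ams/0): {"ams":[92],"c":{"fw":62,"gx":68,"r":71,"sv":51},"djz":{"a":22,"axc":51,"cdy":60,"q":17},"nsw":{"eww":98,"rv":66,"sqz":3,"wo":56},"qi":42}
After op 4 (replace /nsw 14): {"ams":[92],"c":{"fw":62,"gx":68,"r":71,"sv":51},"djz":{"a":22,"axc":51,"cdy":60,"q":17},"nsw":14,"qi":42}
After op 5 (add /ams/1 59): {"ams":[92,59],"c":{"fw":62,"gx":68,"r":71,"sv":51},"djz":{"a":22,"axc":51,"cdy":60,"q":17},"nsw":14,"qi":42}
After op 6 (replace /c/fw 26): {"ams":[92,59],"c":{"fw":26,"gx":68,"r":71,"sv":51},"djz":{"a":22,"axc":51,"cdy":60,"q":17},"nsw":14,"qi":42}

Answer: {"ams":[92,59],"c":{"fw":26,"gx":68,"r":71,"sv":51},"djz":{"a":22,"axc":51,"cdy":60,"q":17},"nsw":14,"qi":42}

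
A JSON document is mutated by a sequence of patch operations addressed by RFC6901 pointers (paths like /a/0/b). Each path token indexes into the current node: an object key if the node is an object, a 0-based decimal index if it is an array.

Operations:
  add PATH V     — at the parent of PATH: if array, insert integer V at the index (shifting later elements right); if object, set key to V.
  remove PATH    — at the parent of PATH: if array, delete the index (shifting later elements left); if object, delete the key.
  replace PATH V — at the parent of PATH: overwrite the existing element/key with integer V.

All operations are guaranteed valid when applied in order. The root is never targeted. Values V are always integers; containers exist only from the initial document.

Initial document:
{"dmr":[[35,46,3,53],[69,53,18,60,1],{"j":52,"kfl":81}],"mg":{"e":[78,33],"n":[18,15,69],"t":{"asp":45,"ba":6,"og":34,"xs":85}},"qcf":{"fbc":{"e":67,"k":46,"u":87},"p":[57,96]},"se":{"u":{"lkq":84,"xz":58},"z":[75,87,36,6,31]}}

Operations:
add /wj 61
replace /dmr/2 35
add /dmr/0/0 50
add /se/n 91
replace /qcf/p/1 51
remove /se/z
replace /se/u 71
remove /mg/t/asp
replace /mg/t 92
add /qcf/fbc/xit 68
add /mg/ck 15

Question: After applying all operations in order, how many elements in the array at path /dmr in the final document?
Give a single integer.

After op 1 (add /wj 61): {"dmr":[[35,46,3,53],[69,53,18,60,1],{"j":52,"kfl":81}],"mg":{"e":[78,33],"n":[18,15,69],"t":{"asp":45,"ba":6,"og":34,"xs":85}},"qcf":{"fbc":{"e":67,"k":46,"u":87},"p":[57,96]},"se":{"u":{"lkq":84,"xz":58},"z":[75,87,36,6,31]},"wj":61}
After op 2 (replace /dmr/2 35): {"dmr":[[35,46,3,53],[69,53,18,60,1],35],"mg":{"e":[78,33],"n":[18,15,69],"t":{"asp":45,"ba":6,"og":34,"xs":85}},"qcf":{"fbc":{"e":67,"k":46,"u":87},"p":[57,96]},"se":{"u":{"lkq":84,"xz":58},"z":[75,87,36,6,31]},"wj":61}
After op 3 (add /dmr/0/0 50): {"dmr":[[50,35,46,3,53],[69,53,18,60,1],35],"mg":{"e":[78,33],"n":[18,15,69],"t":{"asp":45,"ba":6,"og":34,"xs":85}},"qcf":{"fbc":{"e":67,"k":46,"u":87},"p":[57,96]},"se":{"u":{"lkq":84,"xz":58},"z":[75,87,36,6,31]},"wj":61}
After op 4 (add /se/n 91): {"dmr":[[50,35,46,3,53],[69,53,18,60,1],35],"mg":{"e":[78,33],"n":[18,15,69],"t":{"asp":45,"ba":6,"og":34,"xs":85}},"qcf":{"fbc":{"e":67,"k":46,"u":87},"p":[57,96]},"se":{"n":91,"u":{"lkq":84,"xz":58},"z":[75,87,36,6,31]},"wj":61}
After op 5 (replace /qcf/p/1 51): {"dmr":[[50,35,46,3,53],[69,53,18,60,1],35],"mg":{"e":[78,33],"n":[18,15,69],"t":{"asp":45,"ba":6,"og":34,"xs":85}},"qcf":{"fbc":{"e":67,"k":46,"u":87},"p":[57,51]},"se":{"n":91,"u":{"lkq":84,"xz":58},"z":[75,87,36,6,31]},"wj":61}
After op 6 (remove /se/z): {"dmr":[[50,35,46,3,53],[69,53,18,60,1],35],"mg":{"e":[78,33],"n":[18,15,69],"t":{"asp":45,"ba":6,"og":34,"xs":85}},"qcf":{"fbc":{"e":67,"k":46,"u":87},"p":[57,51]},"se":{"n":91,"u":{"lkq":84,"xz":58}},"wj":61}
After op 7 (replace /se/u 71): {"dmr":[[50,35,46,3,53],[69,53,18,60,1],35],"mg":{"e":[78,33],"n":[18,15,69],"t":{"asp":45,"ba":6,"og":34,"xs":85}},"qcf":{"fbc":{"e":67,"k":46,"u":87},"p":[57,51]},"se":{"n":91,"u":71},"wj":61}
After op 8 (remove /mg/t/asp): {"dmr":[[50,35,46,3,53],[69,53,18,60,1],35],"mg":{"e":[78,33],"n":[18,15,69],"t":{"ba":6,"og":34,"xs":85}},"qcf":{"fbc":{"e":67,"k":46,"u":87},"p":[57,51]},"se":{"n":91,"u":71},"wj":61}
After op 9 (replace /mg/t 92): {"dmr":[[50,35,46,3,53],[69,53,18,60,1],35],"mg":{"e":[78,33],"n":[18,15,69],"t":92},"qcf":{"fbc":{"e":67,"k":46,"u":87},"p":[57,51]},"se":{"n":91,"u":71},"wj":61}
After op 10 (add /qcf/fbc/xit 68): {"dmr":[[50,35,46,3,53],[69,53,18,60,1],35],"mg":{"e":[78,33],"n":[18,15,69],"t":92},"qcf":{"fbc":{"e":67,"k":46,"u":87,"xit":68},"p":[57,51]},"se":{"n":91,"u":71},"wj":61}
After op 11 (add /mg/ck 15): {"dmr":[[50,35,46,3,53],[69,53,18,60,1],35],"mg":{"ck":15,"e":[78,33],"n":[18,15,69],"t":92},"qcf":{"fbc":{"e":67,"k":46,"u":87,"xit":68},"p":[57,51]},"se":{"n":91,"u":71},"wj":61}
Size at path /dmr: 3

Answer: 3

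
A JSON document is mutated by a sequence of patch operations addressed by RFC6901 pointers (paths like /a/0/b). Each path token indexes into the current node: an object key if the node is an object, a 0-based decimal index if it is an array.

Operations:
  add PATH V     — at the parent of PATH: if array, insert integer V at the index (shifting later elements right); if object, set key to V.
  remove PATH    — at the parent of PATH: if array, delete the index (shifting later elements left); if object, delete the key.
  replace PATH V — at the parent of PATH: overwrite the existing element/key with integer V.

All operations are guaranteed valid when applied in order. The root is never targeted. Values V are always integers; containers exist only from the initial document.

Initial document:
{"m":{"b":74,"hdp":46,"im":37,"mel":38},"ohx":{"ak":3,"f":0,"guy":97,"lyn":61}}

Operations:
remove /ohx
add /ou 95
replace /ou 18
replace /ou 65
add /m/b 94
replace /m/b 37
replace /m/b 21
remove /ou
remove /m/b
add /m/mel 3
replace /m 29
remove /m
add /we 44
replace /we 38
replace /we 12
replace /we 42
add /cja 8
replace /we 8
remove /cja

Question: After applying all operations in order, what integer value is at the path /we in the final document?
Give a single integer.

Answer: 8

Derivation:
After op 1 (remove /ohx): {"m":{"b":74,"hdp":46,"im":37,"mel":38}}
After op 2 (add /ou 95): {"m":{"b":74,"hdp":46,"im":37,"mel":38},"ou":95}
After op 3 (replace /ou 18): {"m":{"b":74,"hdp":46,"im":37,"mel":38},"ou":18}
After op 4 (replace /ou 65): {"m":{"b":74,"hdp":46,"im":37,"mel":38},"ou":65}
After op 5 (add /m/b 94): {"m":{"b":94,"hdp":46,"im":37,"mel":38},"ou":65}
After op 6 (replace /m/b 37): {"m":{"b":37,"hdp":46,"im":37,"mel":38},"ou":65}
After op 7 (replace /m/b 21): {"m":{"b":21,"hdp":46,"im":37,"mel":38},"ou":65}
After op 8 (remove /ou): {"m":{"b":21,"hdp":46,"im":37,"mel":38}}
After op 9 (remove /m/b): {"m":{"hdp":46,"im":37,"mel":38}}
After op 10 (add /m/mel 3): {"m":{"hdp":46,"im":37,"mel":3}}
After op 11 (replace /m 29): {"m":29}
After op 12 (remove /m): {}
After op 13 (add /we 44): {"we":44}
After op 14 (replace /we 38): {"we":38}
After op 15 (replace /we 12): {"we":12}
After op 16 (replace /we 42): {"we":42}
After op 17 (add /cja 8): {"cja":8,"we":42}
After op 18 (replace /we 8): {"cja":8,"we":8}
After op 19 (remove /cja): {"we":8}
Value at /we: 8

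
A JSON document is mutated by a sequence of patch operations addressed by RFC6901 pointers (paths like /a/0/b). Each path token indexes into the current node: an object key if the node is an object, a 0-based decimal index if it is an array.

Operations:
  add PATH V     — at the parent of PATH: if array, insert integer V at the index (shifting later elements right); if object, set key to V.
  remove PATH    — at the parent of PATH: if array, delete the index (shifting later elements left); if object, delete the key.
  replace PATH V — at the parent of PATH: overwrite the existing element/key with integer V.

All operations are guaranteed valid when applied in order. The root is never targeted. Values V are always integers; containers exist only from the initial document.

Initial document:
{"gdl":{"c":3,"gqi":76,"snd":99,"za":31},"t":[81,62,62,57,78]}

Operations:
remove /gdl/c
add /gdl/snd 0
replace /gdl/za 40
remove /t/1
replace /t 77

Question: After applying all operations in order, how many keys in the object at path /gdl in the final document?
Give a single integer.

After op 1 (remove /gdl/c): {"gdl":{"gqi":76,"snd":99,"za":31},"t":[81,62,62,57,78]}
After op 2 (add /gdl/snd 0): {"gdl":{"gqi":76,"snd":0,"za":31},"t":[81,62,62,57,78]}
After op 3 (replace /gdl/za 40): {"gdl":{"gqi":76,"snd":0,"za":40},"t":[81,62,62,57,78]}
After op 4 (remove /t/1): {"gdl":{"gqi":76,"snd":0,"za":40},"t":[81,62,57,78]}
After op 5 (replace /t 77): {"gdl":{"gqi":76,"snd":0,"za":40},"t":77}
Size at path /gdl: 3

Answer: 3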